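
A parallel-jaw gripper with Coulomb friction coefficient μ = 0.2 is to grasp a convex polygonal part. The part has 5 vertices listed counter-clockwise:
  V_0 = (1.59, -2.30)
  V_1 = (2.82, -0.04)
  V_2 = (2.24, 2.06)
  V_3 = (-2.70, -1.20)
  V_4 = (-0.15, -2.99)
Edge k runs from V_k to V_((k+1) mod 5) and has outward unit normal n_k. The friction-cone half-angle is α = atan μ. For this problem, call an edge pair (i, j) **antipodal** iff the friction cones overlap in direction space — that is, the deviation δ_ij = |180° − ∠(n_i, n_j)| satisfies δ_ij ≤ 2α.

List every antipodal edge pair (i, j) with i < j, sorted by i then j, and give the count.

count = 1; pairs: (2,4)

α = atan 0.2 = 11.31°;  2α = 22.62°
n_0 = (+0.8783, -0.4780)
n_1 = (+0.9639, +0.2662)
n_2 = (-0.5508, +0.8346)
n_3 = (-0.5745, -0.8185)
n_4 = (+0.3686, -0.9296)
  (0,1): δ = 136.00°  ·
  (0,2): δ = 28.02°  ·
  (0,3): δ = 83.49°  ·
  (0,4): δ = 140.19°  ·
  (1,2): δ = 72.02°  ·
  (1,3): δ = 39.49°  ·
  (1,4): δ = 96.19°  ·
  (2,3): δ = 68.49°  ·
  (2,4): δ = 11.79°  ✓
  (3,4): δ = 123.30°  ·
antipodal pairs: 1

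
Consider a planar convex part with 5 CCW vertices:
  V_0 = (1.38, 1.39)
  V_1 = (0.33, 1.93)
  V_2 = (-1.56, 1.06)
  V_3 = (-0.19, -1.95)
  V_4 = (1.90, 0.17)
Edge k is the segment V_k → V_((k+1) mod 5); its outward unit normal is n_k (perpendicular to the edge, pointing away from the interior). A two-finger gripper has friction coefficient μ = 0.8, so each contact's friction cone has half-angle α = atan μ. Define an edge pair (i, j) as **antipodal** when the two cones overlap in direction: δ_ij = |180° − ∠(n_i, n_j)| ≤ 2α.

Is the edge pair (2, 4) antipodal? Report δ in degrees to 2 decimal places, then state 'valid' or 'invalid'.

δ = 1.39°, valid

α = atan 0.8 = 38.66°;  2α = 77.32°
edge 2: e_2 = (+1.37, -3.01);  n_2 = (-0.9102, -0.4143)
edge 4: e_4 = (-0.52, +1.22);  n_4 = (+0.9199, +0.3921)
∠(n_2, n_4) = 178.61°
δ = |180° − 178.61°| = 1.39°
1.39° ≤ 2α = 77.32°  →  valid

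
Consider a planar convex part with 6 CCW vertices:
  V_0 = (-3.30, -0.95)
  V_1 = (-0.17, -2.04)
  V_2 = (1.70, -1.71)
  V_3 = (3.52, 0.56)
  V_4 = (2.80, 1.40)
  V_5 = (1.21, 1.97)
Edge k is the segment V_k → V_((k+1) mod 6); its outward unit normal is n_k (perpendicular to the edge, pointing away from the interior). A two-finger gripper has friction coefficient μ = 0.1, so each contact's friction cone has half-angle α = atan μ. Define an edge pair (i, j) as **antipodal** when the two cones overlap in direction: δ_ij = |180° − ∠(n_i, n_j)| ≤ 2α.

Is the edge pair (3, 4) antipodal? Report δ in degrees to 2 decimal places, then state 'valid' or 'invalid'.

δ = 150.32°, invalid

α = atan 0.1 = 5.71°;  2α = 11.42°
edge 3: e_3 = (-0.72, +0.84);  n_3 = (+0.7593, +0.6508)
edge 4: e_4 = (-1.59, +0.57);  n_4 = (+0.3375, +0.9413)
∠(n_3, n_4) = 29.68°
δ = |180° − 29.68°| = 150.32°
150.32° > 2α = 11.42°  →  invalid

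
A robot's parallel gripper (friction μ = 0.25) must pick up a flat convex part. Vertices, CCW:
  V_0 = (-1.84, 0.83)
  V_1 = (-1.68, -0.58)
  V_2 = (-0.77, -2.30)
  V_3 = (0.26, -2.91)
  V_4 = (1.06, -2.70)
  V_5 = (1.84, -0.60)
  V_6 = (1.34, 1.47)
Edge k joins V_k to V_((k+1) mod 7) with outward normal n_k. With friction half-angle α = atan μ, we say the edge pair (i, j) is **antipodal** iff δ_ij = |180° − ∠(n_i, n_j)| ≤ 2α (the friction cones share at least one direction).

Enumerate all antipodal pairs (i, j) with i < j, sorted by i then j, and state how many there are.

α = atan 0.25 = 14.04°;  2α = 28.07°
n_0 = (-0.9936, -0.1128)
n_1 = (-0.8839, -0.4677)
n_2 = (-0.5096, -0.8604)
n_3 = (+0.2539, -0.9672)
n_4 = (+0.9374, -0.3482)
n_5 = (+0.9720, +0.2348)
n_6 = (-0.1973, +0.9803)
  (0,1): δ = 158.59°  ·
  (0,2): δ = 127.11°  ·
  (0,3): δ = 81.77°  ·
  (0,4): δ = 26.85°  ✓
  (0,5): δ = 7.11°  ✓
  (0,6): δ = 94.91°  ·
  (1,2): δ = 148.52°  ·
  (1,3): δ = 103.17°  ·
  (1,4): δ = 48.26°  ·
  (1,5): δ = 14.30°  ✓
  (1,6): δ = 73.50°  ·
  (2,3): δ = 134.66°  ·
  (2,4): δ = 79.74°  ·
  (2,5): δ = 45.79°  ·
  (2,6): δ = 42.01°  ·
  (3,4): δ = 125.08°  ·
  (3,5): δ = 91.13°  ·
  (3,6): δ = 3.33°  ✓
  (4,5): δ = 146.04°  ·
  (4,6): δ = 58.24°  ·
  (5,6): δ = 92.20°  ·
antipodal pairs: 4

count = 4; pairs: (0,4), (0,5), (1,5), (3,6)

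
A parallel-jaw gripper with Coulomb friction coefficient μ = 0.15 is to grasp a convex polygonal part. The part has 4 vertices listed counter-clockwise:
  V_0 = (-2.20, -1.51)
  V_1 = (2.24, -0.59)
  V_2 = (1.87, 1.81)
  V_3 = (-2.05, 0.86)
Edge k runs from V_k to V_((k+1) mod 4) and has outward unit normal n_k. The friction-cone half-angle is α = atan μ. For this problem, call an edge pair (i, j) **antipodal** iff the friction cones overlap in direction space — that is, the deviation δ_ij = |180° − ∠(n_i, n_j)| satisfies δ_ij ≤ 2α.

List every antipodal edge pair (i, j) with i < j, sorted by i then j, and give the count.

α = atan 0.15 = 8.53°;  2α = 17.06°
n_0 = (+0.2029, -0.9792)
n_1 = (+0.9883, +0.1524)
n_2 = (-0.2355, +0.9719)
n_3 = (-0.9980, +0.0632)
  (0,1): δ = 92.94°  ·
  (0,2): δ = 1.92°  ✓
  (0,3): δ = 74.67°  ·
  (1,2): δ = 85.14°  ·
  (1,3): δ = 12.39°  ✓
  (2,3): δ = 107.24°  ·
antipodal pairs: 2

count = 2; pairs: (0,2), (1,3)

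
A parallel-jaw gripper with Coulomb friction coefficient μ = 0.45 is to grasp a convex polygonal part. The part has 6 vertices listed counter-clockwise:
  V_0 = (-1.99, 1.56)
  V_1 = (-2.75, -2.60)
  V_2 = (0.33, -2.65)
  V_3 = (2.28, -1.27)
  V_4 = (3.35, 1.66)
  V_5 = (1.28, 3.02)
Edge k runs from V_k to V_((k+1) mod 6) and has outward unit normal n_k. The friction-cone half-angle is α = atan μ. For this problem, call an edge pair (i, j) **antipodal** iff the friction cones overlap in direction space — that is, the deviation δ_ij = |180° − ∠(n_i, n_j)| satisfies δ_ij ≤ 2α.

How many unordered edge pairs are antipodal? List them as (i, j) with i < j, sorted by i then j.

α = atan 0.45 = 24.23°;  2α = 48.46°
n_0 = (-0.9837, +0.1797)
n_1 = (-0.0162, -0.9999)
n_2 = (+0.5777, -0.8163)
n_3 = (+0.9393, -0.3430)
n_4 = (+0.5491, +0.8358)
n_5 = (-0.4077, +0.9131)
  (0,1): δ = 80.58°  ·
  (0,2): δ = 44.36°  ✓
  (0,3): δ = 9.71°  ✓
  (0,4): δ = 67.05°  ·
  (0,5): δ = 124.41°  ·
  (1,2): δ = 143.78°  ·
  (1,3): δ = 109.13°  ·
  (1,4): δ = 32.38°  ✓
  (1,5): δ = 24.99°  ✓
  (2,3): δ = 145.35°  ·
  (2,4): δ = 68.59°  ·
  (2,5): δ = 11.23°  ✓
  (3,4): δ = 103.24°  ·
  (3,5): δ = 45.88°  ✓
  (4,5): δ = 122.63°  ·
antipodal pairs: 6

count = 6; pairs: (0,2), (0,3), (1,4), (1,5), (2,5), (3,5)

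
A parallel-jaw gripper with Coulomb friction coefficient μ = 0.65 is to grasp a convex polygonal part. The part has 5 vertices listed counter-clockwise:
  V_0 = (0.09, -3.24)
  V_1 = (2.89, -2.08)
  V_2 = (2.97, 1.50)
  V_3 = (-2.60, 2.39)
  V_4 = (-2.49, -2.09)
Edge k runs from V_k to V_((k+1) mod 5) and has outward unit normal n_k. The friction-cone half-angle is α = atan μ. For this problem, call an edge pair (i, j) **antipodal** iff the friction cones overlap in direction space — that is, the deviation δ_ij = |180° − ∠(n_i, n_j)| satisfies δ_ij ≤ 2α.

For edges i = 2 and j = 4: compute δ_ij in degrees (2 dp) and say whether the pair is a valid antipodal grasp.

α = atan 0.65 = 33.02°;  2α = 66.05°
edge 2: e_2 = (-5.57, +0.89);  n_2 = (+0.1578, +0.9875)
edge 4: e_4 = (+2.58, -1.15);  n_4 = (-0.4071, -0.9134)
∠(n_2, n_4) = 165.05°
δ = |180° − 165.05°| = 14.95°
14.95° ≤ 2α = 66.05°  →  valid

δ = 14.95°, valid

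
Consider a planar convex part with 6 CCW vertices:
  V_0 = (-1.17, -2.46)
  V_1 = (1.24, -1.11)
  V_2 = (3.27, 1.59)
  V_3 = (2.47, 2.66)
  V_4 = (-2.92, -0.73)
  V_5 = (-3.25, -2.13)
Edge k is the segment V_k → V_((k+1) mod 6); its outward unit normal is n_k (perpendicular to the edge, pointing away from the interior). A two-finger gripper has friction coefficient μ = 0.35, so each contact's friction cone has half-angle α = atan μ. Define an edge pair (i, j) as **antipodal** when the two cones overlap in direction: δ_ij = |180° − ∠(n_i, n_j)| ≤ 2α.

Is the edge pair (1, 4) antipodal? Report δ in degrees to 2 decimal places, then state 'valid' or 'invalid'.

δ = 23.67°, valid

α = atan 0.35 = 19.29°;  2α = 38.58°
edge 1: e_1 = (+2.03, +2.70);  n_1 = (+0.7993, -0.6009)
edge 4: e_4 = (-0.33, -1.40);  n_4 = (-0.9733, +0.2294)
∠(n_1, n_4) = 156.33°
δ = |180° − 156.33°| = 23.67°
23.67° ≤ 2α = 38.58°  →  valid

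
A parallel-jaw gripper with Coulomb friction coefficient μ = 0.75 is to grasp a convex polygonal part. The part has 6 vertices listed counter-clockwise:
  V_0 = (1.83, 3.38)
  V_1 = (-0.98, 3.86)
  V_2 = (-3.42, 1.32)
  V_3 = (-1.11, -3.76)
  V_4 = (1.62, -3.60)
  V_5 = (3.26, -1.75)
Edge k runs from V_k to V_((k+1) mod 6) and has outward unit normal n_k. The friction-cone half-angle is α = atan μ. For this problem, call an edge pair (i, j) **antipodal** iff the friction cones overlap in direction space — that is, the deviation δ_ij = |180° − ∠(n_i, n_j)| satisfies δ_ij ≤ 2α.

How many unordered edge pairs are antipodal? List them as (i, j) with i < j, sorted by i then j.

count = 8; pairs: (0,2), (0,3), (0,4), (1,3), (1,4), (1,5), (2,4), (2,5)

α = atan 0.75 = 36.87°;  2α = 73.74°
n_0 = (+0.1684, +0.9857)
n_1 = (-0.7212, +0.6928)
n_2 = (-0.9103, -0.4139)
n_3 = (+0.0585, -0.9983)
n_4 = (+0.7483, -0.6634)
n_5 = (+0.9633, +0.2685)
  (0,1): δ = 124.16°  ·
  (0,2): δ = 55.85°  ✓
  (0,3): δ = 13.05°  ✓
  (0,4): δ = 58.14°  ✓
  (0,5): δ = 115.27°  ·
  (1,2): δ = 111.70°  ·
  (1,3): δ = 42.80°  ✓
  (1,4): δ = 2.29°  ✓
  (1,5): δ = 59.43°  ✓
  (2,3): δ = 111.10°  ·
  (2,4): δ = 66.01°  ✓
  (2,5): δ = 8.88°  ✓
  (3,4): δ = 134.91°  ·
  (3,5): δ = 77.78°  ·
  (4,5): δ = 122.87°  ·
antipodal pairs: 8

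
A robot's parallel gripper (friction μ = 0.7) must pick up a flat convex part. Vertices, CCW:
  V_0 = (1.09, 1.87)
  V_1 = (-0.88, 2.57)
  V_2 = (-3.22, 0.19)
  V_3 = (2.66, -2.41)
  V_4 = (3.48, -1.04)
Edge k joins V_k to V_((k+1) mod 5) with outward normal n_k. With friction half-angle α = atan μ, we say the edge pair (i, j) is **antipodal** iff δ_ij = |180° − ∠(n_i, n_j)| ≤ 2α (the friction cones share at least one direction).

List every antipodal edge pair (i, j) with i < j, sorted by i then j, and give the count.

count = 4; pairs: (0,2), (1,2), (1,3), (2,4)

α = atan 0.7 = 34.99°;  2α = 69.98°
n_0 = (+0.3348, +0.9423)
n_1 = (-0.7131, +0.7011)
n_2 = (-0.4044, -0.9146)
n_3 = (+0.8580, -0.5136)
n_4 = (+0.7728, +0.6347)
  (0,1): δ = 114.95°  ·
  (0,2): δ = 4.29°  ✓
  (0,3): δ = 78.66°  ·
  (0,4): δ = 148.96°  ·
  (1,2): δ = 69.34°  ✓
  (1,3): δ = 13.61°  ✓
  (1,4): δ = 83.91°  ·
  (2,3): δ = 97.05°  ·
  (2,4): δ = 26.75°  ✓
  (3,4): δ = 109.70°  ·
antipodal pairs: 4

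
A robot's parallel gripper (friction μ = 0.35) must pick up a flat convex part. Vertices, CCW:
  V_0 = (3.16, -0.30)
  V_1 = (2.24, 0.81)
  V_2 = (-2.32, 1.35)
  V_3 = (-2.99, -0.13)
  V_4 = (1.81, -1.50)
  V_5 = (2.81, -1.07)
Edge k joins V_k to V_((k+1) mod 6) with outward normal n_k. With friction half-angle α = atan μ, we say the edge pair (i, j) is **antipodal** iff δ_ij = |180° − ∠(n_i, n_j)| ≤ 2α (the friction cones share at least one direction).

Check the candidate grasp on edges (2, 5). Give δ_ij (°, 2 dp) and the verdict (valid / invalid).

δ = 0.09°, valid

α = atan 0.35 = 19.29°;  2α = 38.58°
edge 2: e_2 = (-0.67, -1.48);  n_2 = (-0.9110, +0.4124)
edge 5: e_5 = (+0.35, +0.77);  n_5 = (+0.9104, -0.4138)
∠(n_2, n_5) = 179.91°
δ = |180° − 179.91°| = 0.09°
0.09° ≤ 2α = 38.58°  →  valid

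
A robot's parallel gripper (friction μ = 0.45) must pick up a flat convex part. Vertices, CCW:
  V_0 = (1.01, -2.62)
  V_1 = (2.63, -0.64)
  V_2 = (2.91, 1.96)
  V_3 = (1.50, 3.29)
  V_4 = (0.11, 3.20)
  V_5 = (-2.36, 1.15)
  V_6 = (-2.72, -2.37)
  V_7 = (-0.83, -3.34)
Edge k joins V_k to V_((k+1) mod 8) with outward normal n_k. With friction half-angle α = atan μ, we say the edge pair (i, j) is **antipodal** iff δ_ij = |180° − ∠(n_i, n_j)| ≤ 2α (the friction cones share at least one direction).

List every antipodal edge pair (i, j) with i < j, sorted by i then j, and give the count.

count = 9; pairs: (0,3), (0,4), (0,5), (1,4), (1,5), (2,6), (3,6), (3,7), (4,7)

α = atan 0.45 = 24.23°;  2α = 48.46°
n_0 = (+0.7740, -0.6332)
n_1 = (+0.9943, -0.1071)
n_2 = (+0.6862, +0.7274)
n_3 = (-0.0646, +0.9979)
n_4 = (-0.6387, +0.7695)
n_5 = (-0.9948, +0.1017)
n_6 = (-0.4566, -0.8897)
n_7 = (+0.3644, -0.9312)
  (0,1): δ = 146.86°  ·
  (0,2): δ = 94.04°  ·
  (0,3): δ = 47.01°  ✓
  (0,4): δ = 11.02°  ✓
  (0,5): δ = 33.45°  ✓
  (0,6): δ = 102.12°  ·
  (0,7): δ = 150.66°  ·
  (1,2): δ = 127.18°  ·
  (1,3): δ = 80.15°  ·
  (1,4): δ = 44.16°  ✓
  (1,5): δ = 0.31°  ✓
  (1,6): δ = 68.98°  ·
  (1,7): δ = 117.52°  ·
  (2,3): δ = 132.97°  ·
  (2,4): δ = 96.98°  ·
  (2,5): δ = 52.51°  ·
  (2,6): δ = 16.16°  ✓
  (2,7): δ = 64.70°  ·
  (3,4): δ = 144.01°  ·
  (3,5): δ = 99.54°  ·
  (3,6): δ = 30.87°  ✓
  (3,7): δ = 17.67°  ✓
  (4,5): δ = 135.53°  ·
  (4,6): δ = 66.86°  ·
  (4,7): δ = 18.32°  ✓
  (5,6): δ = 111.33°  ·
  (5,7): δ = 62.79°  ·
  (6,7): δ = 131.46°  ·
antipodal pairs: 9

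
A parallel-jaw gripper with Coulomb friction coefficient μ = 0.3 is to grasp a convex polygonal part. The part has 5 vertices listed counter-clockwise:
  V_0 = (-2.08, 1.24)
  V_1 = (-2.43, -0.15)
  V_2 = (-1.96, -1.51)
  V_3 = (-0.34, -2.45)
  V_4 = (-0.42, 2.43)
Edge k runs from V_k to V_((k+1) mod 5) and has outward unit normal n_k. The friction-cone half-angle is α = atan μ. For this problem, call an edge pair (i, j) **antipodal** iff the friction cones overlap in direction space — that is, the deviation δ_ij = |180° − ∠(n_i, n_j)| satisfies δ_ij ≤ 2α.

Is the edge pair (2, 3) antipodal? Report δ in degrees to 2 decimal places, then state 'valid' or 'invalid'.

α = atan 0.3 = 16.70°;  2α = 33.40°
edge 2: e_2 = (+1.62, -0.94);  n_2 = (-0.5019, -0.8649)
edge 3: e_3 = (-0.08, +4.88);  n_3 = (+0.9999, +0.0164)
∠(n_2, n_3) = 121.06°
δ = |180° − 121.06°| = 58.94°
58.94° > 2α = 33.40°  →  invalid

δ = 58.94°, invalid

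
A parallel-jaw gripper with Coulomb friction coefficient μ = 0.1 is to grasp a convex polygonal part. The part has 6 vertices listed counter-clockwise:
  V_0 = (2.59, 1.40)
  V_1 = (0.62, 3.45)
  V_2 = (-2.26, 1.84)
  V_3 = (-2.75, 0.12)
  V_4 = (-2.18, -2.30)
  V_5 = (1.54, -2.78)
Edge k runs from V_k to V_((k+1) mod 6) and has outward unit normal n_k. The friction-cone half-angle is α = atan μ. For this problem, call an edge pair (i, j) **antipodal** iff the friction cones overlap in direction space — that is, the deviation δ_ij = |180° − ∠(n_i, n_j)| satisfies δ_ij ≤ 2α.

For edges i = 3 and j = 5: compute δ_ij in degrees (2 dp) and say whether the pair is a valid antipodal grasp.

α = atan 0.1 = 5.71°;  2α = 11.42°
edge 3: e_3 = (+0.57, -2.42);  n_3 = (-0.9734, -0.2293)
edge 5: e_5 = (+1.05, +4.18);  n_5 = (+0.9699, -0.2436)
∠(n_3, n_5) = 152.65°
δ = |180° − 152.65°| = 27.35°
27.35° > 2α = 11.42°  →  invalid

δ = 27.35°, invalid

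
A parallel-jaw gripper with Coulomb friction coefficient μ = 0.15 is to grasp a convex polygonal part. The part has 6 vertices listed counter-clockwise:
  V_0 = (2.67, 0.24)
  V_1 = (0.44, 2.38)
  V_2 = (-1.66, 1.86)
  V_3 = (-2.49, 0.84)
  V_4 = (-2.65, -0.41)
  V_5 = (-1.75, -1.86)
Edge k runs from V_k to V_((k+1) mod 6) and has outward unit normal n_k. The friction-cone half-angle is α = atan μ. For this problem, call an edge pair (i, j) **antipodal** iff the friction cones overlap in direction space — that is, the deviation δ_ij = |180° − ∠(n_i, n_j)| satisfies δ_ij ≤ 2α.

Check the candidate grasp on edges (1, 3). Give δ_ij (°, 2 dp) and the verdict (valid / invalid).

α = atan 0.15 = 8.53°;  2α = 17.06°
edge 1: e_1 = (-2.10, -0.52);  n_1 = (-0.2404, +0.9707)
edge 3: e_3 = (-0.16, -1.25);  n_3 = (-0.9919, +0.1270)
∠(n_1, n_3) = 68.80°
δ = |180° − 68.80°| = 111.20°
111.20° > 2α = 17.06°  →  invalid

δ = 111.20°, invalid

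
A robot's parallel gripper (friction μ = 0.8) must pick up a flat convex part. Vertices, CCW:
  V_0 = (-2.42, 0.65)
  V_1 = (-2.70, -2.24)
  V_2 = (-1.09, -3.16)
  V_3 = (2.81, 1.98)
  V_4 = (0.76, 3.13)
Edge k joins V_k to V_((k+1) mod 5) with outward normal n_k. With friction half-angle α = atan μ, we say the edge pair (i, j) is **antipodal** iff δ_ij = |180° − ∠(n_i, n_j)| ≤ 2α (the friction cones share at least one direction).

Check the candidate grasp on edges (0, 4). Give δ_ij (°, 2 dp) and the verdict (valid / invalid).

α = atan 0.8 = 38.66°;  2α = 77.32°
edge 0: e_0 = (-0.28, -2.89);  n_0 = (-0.9953, +0.0964)
edge 4: e_4 = (-3.18, -2.48);  n_4 = (-0.6150, +0.7886)
∠(n_0, n_4) = 46.52°
δ = |180° − 46.52°| = 133.48°
133.48° > 2α = 77.32°  →  invalid

δ = 133.48°, invalid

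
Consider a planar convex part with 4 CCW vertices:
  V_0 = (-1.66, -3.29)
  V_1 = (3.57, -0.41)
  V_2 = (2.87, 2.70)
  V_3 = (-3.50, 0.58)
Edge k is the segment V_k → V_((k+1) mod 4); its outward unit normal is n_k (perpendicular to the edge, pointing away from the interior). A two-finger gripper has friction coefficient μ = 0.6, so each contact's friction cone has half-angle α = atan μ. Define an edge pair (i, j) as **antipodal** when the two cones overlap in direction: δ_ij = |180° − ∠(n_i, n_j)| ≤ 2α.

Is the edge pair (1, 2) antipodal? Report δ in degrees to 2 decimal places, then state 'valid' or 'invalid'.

α = atan 0.6 = 30.96°;  2α = 61.93°
edge 1: e_1 = (-0.70, +3.11);  n_1 = (+0.9756, +0.2196)
edge 2: e_2 = (-6.37, -2.12);  n_2 = (-0.3158, +0.9488)
∠(n_1, n_2) = 95.72°
δ = |180° − 95.72°| = 84.28°
84.28° > 2α = 61.93°  →  invalid

δ = 84.28°, invalid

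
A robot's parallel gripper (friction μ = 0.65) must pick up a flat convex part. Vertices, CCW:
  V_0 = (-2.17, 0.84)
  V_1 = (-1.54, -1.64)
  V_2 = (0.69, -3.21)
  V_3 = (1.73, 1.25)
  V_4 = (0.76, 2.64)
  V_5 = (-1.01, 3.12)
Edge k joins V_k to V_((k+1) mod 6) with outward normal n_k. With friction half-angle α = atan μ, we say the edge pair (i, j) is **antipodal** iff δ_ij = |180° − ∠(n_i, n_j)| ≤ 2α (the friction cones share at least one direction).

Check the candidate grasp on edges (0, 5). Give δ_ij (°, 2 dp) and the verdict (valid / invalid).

δ = 138.78°, invalid

α = atan 0.65 = 33.02°;  2α = 66.05°
edge 0: e_0 = (+0.63, -2.48);  n_0 = (-0.9692, -0.2462)
edge 5: e_5 = (-1.16, -2.28);  n_5 = (-0.8913, +0.4535)
∠(n_0, n_5) = 41.22°
δ = |180° − 41.22°| = 138.78°
138.78° > 2α = 66.05°  →  invalid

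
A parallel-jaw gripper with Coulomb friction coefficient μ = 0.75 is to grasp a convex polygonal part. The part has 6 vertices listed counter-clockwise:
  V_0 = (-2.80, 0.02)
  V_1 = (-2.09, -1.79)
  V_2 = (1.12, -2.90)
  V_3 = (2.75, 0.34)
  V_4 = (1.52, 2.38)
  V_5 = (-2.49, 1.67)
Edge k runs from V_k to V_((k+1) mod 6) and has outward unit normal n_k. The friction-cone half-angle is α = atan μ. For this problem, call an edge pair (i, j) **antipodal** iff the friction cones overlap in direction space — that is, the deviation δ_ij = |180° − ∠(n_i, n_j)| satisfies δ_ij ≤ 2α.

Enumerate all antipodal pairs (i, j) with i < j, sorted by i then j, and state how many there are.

count = 7; pairs: (0,2), (0,3), (1,3), (1,4), (2,4), (2,5), (3,5)

α = atan 0.75 = 36.87°;  2α = 73.74°
n_0 = (-0.9309, -0.3652)
n_1 = (-0.3268, -0.9451)
n_2 = (+0.8933, -0.4494)
n_3 = (+0.8564, +0.5163)
n_4 = (-0.1743, +0.9847)
n_5 = (-0.9828, +0.1846)
  (0,1): δ = 130.49°  ·
  (0,2): δ = 48.12°  ✓
  (0,3): δ = 9.67°  ✓
  (0,4): δ = 78.62°  ·
  (0,5): δ = 147.94°  ·
  (1,2): δ = 97.63°  ·
  (1,3): δ = 39.84°  ✓
  (1,4): δ = 29.12°  ✓
  (1,5): δ = 98.43°  ·
  (2,3): δ = 122.21°  ·
  (2,4): δ = 53.25°  ✓
  (2,5): δ = 16.07°  ✓
  (3,4): δ = 111.05°  ·
  (3,5): δ = 41.73°  ✓
  (4,5): δ = 110.68°  ·
antipodal pairs: 7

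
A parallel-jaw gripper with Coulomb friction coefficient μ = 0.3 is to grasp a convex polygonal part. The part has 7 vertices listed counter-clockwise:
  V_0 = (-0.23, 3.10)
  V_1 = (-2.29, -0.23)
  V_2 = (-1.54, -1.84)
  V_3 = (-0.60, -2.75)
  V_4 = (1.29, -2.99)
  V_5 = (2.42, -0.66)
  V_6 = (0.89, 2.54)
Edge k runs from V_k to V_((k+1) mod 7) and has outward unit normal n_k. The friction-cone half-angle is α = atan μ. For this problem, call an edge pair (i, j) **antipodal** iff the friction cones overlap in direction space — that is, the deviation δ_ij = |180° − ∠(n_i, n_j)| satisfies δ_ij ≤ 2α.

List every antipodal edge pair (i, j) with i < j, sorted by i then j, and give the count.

α = atan 0.3 = 16.70°;  2α = 33.40°
n_0 = (-0.8504, +0.5261)
n_1 = (-0.9065, -0.4223)
n_2 = (-0.6955, -0.7185)
n_3 = (-0.1260, -0.9920)
n_4 = (+0.8998, -0.4364)
n_5 = (+0.9022, +0.4314)
n_6 = (+0.4472, +0.8944)
  (0,1): δ = 123.28°  ·
  (0,2): δ = 102.33°  ·
  (0,3): δ = 65.50°  ·
  (0,4): δ = 5.87°  ✓
  (0,5): δ = 57.30°  ·
  (0,6): δ = 95.18°  ·
  (1,2): δ = 159.05°  ·
  (1,3): δ = 122.21°  ·
  (1,4): δ = 50.85°  ·
  (1,5): δ = 0.58°  ✓
  (1,6): δ = 38.46°  ·
  (2,3): δ = 143.17°  ·
  (2,4): δ = 71.80°  ·
  (2,5): δ = 20.38°  ✓
  (2,6): δ = 17.51°  ✓
  (3,4): δ = 108.64°  ·
  (3,5): δ = 57.21°  ·
  (3,6): δ = 19.33°  ✓
  (4,5): δ = 128.57°  ·
  (4,6): δ = 90.69°  ·
  (5,6): δ = 142.12°  ·
antipodal pairs: 5

count = 5; pairs: (0,4), (1,5), (2,5), (2,6), (3,6)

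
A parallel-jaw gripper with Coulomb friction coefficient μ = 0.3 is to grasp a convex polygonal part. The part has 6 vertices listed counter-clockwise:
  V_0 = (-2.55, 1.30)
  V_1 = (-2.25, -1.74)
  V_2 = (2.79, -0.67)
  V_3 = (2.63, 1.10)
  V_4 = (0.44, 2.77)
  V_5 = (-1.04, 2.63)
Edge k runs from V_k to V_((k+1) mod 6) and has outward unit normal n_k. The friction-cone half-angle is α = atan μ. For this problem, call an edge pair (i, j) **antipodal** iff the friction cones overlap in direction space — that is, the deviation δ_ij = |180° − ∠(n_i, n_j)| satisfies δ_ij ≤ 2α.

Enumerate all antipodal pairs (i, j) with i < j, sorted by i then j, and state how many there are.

α = atan 0.3 = 16.70°;  2α = 33.40°
n_0 = (-0.9952, -0.0982)
n_1 = (+0.2077, -0.9782)
n_2 = (+0.9959, +0.0900)
n_3 = (+0.6064, +0.7952)
n_4 = (-0.0942, +0.9956)
n_5 = (-0.6610, +0.7504)
  (0,1): δ = 83.65°  ·
  (0,2): δ = 0.47°  ✓
  (0,3): δ = 47.04°  ·
  (0,4): δ = 89.77°  ·
  (0,5): δ = 125.74°  ·
  (1,2): δ = 96.82°  ·
  (1,3): δ = 49.31°  ·
  (1,4): δ = 6.58°  ✓
  (1,5): δ = 29.39°  ✓
  (2,3): δ = 132.49°  ·
  (2,4): δ = 89.76°  ·
  (2,5): δ = 53.79°  ·
  (3,4): δ = 137.27°  ·
  (3,5): δ = 101.30°  ·
  (4,5): δ = 144.03°  ·
antipodal pairs: 3

count = 3; pairs: (0,2), (1,4), (1,5)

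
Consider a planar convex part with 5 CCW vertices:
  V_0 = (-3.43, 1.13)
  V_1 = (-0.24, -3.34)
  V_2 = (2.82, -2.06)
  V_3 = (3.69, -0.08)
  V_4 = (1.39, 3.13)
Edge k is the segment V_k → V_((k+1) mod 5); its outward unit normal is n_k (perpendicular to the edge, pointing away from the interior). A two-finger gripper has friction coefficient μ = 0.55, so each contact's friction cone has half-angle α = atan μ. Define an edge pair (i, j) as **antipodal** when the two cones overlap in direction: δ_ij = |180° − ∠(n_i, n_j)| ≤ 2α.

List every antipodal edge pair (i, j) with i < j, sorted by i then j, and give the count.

count = 3; pairs: (0,3), (1,4), (2,4)

α = atan 0.55 = 28.81°;  2α = 57.62°
n_0 = (-0.8140, -0.5809)
n_1 = (+0.3859, -0.9225)
n_2 = (+0.9155, -0.4023)
n_3 = (+0.8129, +0.5824)
n_4 = (-0.3833, +0.9236)
  (0,1): δ = 102.81°  ·
  (0,2): δ = 59.23°  ·
  (0,3): δ = 0.11°  ✓
  (0,4): δ = 77.02°  ·
  (1,2): δ = 136.42°  ·
  (1,3): δ = 77.08°  ·
  (1,4): δ = 0.16°  ✓
  (2,3): δ = 120.66°  ·
  (2,4): δ = 43.74°  ✓
  (3,4): δ = 103.09°  ·
antipodal pairs: 3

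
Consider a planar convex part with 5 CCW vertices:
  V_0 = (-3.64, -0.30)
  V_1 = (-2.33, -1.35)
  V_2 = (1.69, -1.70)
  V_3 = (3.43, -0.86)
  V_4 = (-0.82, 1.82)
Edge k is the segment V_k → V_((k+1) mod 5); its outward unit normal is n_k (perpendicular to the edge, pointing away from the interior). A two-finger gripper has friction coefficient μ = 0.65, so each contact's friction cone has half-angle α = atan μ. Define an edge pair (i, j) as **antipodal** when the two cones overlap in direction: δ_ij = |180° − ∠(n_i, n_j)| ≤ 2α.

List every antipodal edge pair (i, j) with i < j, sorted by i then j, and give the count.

count = 5; pairs: (0,3), (1,3), (1,4), (2,3), (2,4)

α = atan 0.65 = 33.02°;  2α = 66.05°
n_0 = (-0.6254, -0.7803)
n_1 = (-0.0867, -0.9962)
n_2 = (+0.4347, -0.9006)
n_3 = (+0.5334, +0.8459)
n_4 = (-0.6009, +0.7993)
  (0,1): δ = 146.26°  ·
  (0,2): δ = 115.52°  ·
  (0,3): δ = 6.48°  ✓
  (0,4): δ = 75.65°  ·
  (1,2): δ = 149.25°  ·
  (1,3): δ = 27.26°  ✓
  (1,4): δ = 41.91°  ✓
  (2,3): δ = 58.00°  ✓
  (2,4): δ = 11.17°  ✓
  (3,4): δ = 110.83°  ·
antipodal pairs: 5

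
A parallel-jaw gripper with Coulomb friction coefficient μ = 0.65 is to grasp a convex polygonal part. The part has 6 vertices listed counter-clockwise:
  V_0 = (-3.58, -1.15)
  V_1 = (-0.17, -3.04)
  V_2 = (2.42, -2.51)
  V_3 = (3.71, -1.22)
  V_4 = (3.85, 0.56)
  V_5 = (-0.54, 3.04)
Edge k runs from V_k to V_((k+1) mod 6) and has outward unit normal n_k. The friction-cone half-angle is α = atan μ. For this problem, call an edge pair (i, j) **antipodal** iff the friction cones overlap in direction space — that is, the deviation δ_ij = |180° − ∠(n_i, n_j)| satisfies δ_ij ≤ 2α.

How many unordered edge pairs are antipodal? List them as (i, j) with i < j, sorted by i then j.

α = atan 0.65 = 33.02°;  2α = 66.05°
n_0 = (-0.4848, -0.8746)
n_1 = (+0.2005, -0.9797)
n_2 = (+0.7071, -0.7071)
n_3 = (+0.9969, -0.0784)
n_4 = (+0.4919, +0.8707)
n_5 = (-0.8094, +0.5873)
  (0,1): δ = 139.44°  ·
  (0,2): δ = 106.00°  ·
  (0,3): δ = 65.50°  ✓
  (0,4): δ = 0.47°  ✓
  (0,5): δ = 83.04°  ·
  (1,2): δ = 146.56°  ·
  (1,3): δ = 106.06°  ·
  (1,4): δ = 41.03°  ✓
  (1,5): δ = 42.47°  ✓
  (2,3): δ = 139.50°  ·
  (2,4): δ = 74.46°  ·
  (2,5): δ = 9.04°  ✓
  (3,4): δ = 114.97°  ·
  (3,5): δ = 31.47°  ✓
  (4,5): δ = 96.50°  ·
antipodal pairs: 6

count = 6; pairs: (0,3), (0,4), (1,4), (1,5), (2,5), (3,5)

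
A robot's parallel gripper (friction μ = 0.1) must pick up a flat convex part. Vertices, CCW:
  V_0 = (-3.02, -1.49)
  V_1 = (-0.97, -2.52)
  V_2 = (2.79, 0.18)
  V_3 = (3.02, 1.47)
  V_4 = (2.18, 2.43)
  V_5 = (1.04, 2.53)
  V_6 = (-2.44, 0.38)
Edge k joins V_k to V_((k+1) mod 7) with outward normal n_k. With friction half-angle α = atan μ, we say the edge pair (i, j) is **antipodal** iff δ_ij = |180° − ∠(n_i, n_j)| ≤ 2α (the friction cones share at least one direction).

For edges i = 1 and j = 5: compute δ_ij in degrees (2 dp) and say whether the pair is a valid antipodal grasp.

δ = 3.97°, valid

α = atan 0.1 = 5.71°;  2α = 11.42°
edge 1: e_1 = (+3.76, +2.70);  n_1 = (+0.5833, -0.8123)
edge 5: e_5 = (-3.48, -2.15);  n_5 = (-0.5256, +0.8507)
∠(n_1, n_5) = 176.03°
δ = |180° − 176.03°| = 3.97°
3.97° ≤ 2α = 11.42°  →  valid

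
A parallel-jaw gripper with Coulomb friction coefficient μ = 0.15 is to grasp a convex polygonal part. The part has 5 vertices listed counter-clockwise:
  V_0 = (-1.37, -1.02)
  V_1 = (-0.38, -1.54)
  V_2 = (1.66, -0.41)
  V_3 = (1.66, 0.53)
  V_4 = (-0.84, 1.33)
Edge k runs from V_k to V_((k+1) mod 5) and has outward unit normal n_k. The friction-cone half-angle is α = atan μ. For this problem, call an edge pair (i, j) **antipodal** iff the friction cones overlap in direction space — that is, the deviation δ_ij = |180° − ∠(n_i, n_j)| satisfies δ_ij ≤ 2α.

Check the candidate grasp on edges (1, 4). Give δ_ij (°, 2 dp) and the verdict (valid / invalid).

α = atan 0.15 = 8.53°;  2α = 17.06°
edge 1: e_1 = (+2.04, +1.13);  n_1 = (+0.4846, -0.8748)
edge 4: e_4 = (-0.53, -2.35);  n_4 = (-0.9755, +0.2200)
∠(n_1, n_4) = 131.69°
δ = |180° − 131.69°| = 48.31°
48.31° > 2α = 17.06°  →  invalid

δ = 48.31°, invalid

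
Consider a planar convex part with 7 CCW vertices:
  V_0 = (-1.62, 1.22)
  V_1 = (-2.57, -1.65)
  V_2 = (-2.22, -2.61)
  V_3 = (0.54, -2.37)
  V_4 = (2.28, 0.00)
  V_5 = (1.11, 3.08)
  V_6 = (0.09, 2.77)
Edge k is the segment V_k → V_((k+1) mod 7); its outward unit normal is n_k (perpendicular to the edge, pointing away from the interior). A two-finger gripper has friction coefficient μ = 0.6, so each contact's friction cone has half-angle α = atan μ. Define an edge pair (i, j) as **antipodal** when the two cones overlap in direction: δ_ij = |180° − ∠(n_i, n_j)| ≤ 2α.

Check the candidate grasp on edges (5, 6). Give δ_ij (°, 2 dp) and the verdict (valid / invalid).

α = atan 0.6 = 30.96°;  2α = 61.93°
edge 5: e_5 = (-1.02, -0.31);  n_5 = (-0.2908, +0.9568)
edge 6: e_6 = (-1.71, -1.55);  n_6 = (-0.6716, +0.7409)
∠(n_5, n_6) = 25.29°
δ = |180° − 25.29°| = 154.71°
154.71° > 2α = 61.93°  →  invalid

δ = 154.71°, invalid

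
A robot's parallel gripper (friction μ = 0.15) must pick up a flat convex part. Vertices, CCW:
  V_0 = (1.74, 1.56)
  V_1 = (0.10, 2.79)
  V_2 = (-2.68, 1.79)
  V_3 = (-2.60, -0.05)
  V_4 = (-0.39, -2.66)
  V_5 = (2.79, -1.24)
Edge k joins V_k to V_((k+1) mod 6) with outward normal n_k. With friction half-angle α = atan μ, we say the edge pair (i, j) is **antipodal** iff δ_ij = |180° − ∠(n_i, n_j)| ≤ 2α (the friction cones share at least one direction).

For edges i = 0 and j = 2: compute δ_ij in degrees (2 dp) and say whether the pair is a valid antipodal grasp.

α = atan 0.15 = 8.53°;  2α = 17.06°
edge 0: e_0 = (-1.64, +1.23);  n_0 = (+0.6000, +0.8000)
edge 2: e_2 = (+0.08, -1.84);  n_2 = (-0.9991, -0.0434)
∠(n_0, n_2) = 129.36°
δ = |180° − 129.36°| = 50.64°
50.64° > 2α = 17.06°  →  invalid

δ = 50.64°, invalid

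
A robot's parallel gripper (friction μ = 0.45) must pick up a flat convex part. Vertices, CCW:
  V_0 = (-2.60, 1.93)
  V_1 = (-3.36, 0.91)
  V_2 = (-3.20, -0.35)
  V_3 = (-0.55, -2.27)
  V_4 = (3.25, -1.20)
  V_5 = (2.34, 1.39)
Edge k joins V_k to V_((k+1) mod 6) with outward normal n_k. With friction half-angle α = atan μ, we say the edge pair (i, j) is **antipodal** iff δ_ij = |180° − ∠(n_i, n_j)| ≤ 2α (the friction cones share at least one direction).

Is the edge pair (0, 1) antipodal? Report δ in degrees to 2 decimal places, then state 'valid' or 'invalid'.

α = atan 0.45 = 24.23°;  2α = 48.46°
edge 0: e_0 = (-0.76, -1.02);  n_0 = (-0.8019, +0.5975)
edge 1: e_1 = (+0.16, -1.26);  n_1 = (-0.9920, -0.1260)
∠(n_0, n_1) = 43.93°
δ = |180° − 43.93°| = 136.07°
136.07° > 2α = 48.46°  →  invalid

δ = 136.07°, invalid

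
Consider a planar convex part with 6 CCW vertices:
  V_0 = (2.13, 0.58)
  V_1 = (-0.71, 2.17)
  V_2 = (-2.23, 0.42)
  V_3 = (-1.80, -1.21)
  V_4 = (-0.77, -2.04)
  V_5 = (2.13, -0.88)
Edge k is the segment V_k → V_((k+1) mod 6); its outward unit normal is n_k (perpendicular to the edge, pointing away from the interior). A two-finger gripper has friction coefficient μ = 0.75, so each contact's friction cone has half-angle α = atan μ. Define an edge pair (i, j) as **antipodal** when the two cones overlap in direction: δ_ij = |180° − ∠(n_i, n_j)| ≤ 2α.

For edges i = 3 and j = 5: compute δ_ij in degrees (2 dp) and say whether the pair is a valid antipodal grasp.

δ = 51.14°, valid

α = atan 0.75 = 36.87°;  2α = 73.74°
edge 3: e_3 = (+1.03, -0.83);  n_3 = (-0.6275, -0.7787)
edge 5: e_5 = (+0.00, +1.46);  n_5 = (+1.0000, -0.0000)
∠(n_3, n_5) = 128.86°
δ = |180° − 128.86°| = 51.14°
51.14° ≤ 2α = 73.74°  →  valid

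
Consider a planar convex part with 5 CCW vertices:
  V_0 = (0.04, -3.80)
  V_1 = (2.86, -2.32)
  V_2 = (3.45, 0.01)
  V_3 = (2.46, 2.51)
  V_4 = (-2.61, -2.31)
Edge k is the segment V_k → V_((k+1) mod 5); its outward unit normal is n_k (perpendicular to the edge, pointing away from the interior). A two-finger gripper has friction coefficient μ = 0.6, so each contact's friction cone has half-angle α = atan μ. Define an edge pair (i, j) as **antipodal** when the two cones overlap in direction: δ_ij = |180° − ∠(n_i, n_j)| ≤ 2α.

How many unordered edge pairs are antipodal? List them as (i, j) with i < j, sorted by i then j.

α = atan 0.6 = 30.96°;  2α = 61.93°
n_0 = (+0.4647, -0.8855)
n_1 = (+0.9694, -0.2455)
n_2 = (+0.9298, +0.3682)
n_3 = (-0.6890, +0.7247)
n_4 = (-0.4901, -0.8717)
  (0,1): δ = 131.90°  ·
  (0,2): δ = 96.09°  ·
  (0,3): δ = 15.86°  ✓
  (0,4): δ = 122.96°  ·
  (1,2): δ = 144.19°  ·
  (1,3): δ = 32.24°  ✓
  (1,4): δ = 74.86°  ·
  (2,3): δ = 68.05°  ·
  (2,4): δ = 39.05°  ✓
  (3,4): δ = 72.90°  ·
antipodal pairs: 3

count = 3; pairs: (0,3), (1,3), (2,4)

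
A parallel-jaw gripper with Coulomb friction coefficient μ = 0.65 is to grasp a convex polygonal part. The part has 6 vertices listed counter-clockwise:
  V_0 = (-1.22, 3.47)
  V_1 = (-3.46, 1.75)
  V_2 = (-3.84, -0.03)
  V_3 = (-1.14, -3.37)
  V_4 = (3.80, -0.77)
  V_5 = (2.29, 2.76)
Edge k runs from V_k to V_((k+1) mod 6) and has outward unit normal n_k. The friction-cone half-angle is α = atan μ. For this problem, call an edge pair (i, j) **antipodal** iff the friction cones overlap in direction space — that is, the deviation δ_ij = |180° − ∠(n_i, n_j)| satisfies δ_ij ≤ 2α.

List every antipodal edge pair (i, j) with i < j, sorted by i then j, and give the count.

count = 6; pairs: (0,3), (1,3), (1,4), (2,4), (2,5), (3,5)

α = atan 0.65 = 33.02°;  2α = 66.05°
n_0 = (-0.6090, +0.7932)
n_1 = (-0.9780, +0.2088)
n_2 = (-0.7777, -0.6287)
n_3 = (+0.4657, -0.8849)
n_4 = (+0.9194, +0.3933)
n_5 = (+0.1983, +0.9801)
  (0,1): δ = 139.57°  ·
  (0,2): δ = 88.57°  ·
  (0,3): δ = 9.76°  ✓
  (0,4): δ = 75.64°  ·
  (0,5): δ = 131.05°  ·
  (1,2): δ = 129.00°  ·
  (1,3): δ = 50.19°  ✓
  (1,4): δ = 35.21°  ✓
  (1,5): δ = 90.62°  ·
  (2,3): δ = 101.19°  ·
  (2,4): δ = 15.79°  ✓
  (2,5): δ = 39.61°  ✓
  (3,4): δ = 94.60°  ·
  (3,5): δ = 39.19°  ✓
  (4,5): δ = 124.59°  ·
antipodal pairs: 6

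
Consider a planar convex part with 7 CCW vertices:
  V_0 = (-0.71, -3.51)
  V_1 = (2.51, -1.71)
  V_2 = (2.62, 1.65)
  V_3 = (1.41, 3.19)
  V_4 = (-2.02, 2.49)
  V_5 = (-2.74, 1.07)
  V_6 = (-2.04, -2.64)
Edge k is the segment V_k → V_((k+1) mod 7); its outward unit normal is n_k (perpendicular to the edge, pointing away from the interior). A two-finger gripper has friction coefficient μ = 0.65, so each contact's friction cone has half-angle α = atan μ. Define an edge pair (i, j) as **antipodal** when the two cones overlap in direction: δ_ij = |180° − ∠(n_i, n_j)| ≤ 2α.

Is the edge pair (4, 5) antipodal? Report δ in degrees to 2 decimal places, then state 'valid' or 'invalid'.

δ = 142.43°, invalid

α = atan 0.65 = 33.02°;  2α = 66.05°
edge 4: e_4 = (-0.72, -1.42);  n_4 = (-0.8919, +0.4522)
edge 5: e_5 = (+0.70, -3.71);  n_5 = (-0.9827, -0.1854)
∠(n_4, n_5) = 37.57°
δ = |180° − 37.57°| = 142.43°
142.43° > 2α = 66.05°  →  invalid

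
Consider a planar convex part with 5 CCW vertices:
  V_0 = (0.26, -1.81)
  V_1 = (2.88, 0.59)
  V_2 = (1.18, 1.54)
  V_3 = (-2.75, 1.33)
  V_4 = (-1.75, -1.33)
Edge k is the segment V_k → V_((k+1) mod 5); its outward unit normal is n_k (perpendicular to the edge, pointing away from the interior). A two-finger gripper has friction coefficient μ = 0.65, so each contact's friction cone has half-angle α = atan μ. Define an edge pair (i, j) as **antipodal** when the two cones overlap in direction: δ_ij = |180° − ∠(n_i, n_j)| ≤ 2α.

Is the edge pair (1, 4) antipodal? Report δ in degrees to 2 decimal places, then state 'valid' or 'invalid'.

α = atan 0.65 = 33.02°;  2α = 66.05°
edge 1: e_1 = (-1.70, +0.95);  n_1 = (+0.4878, +0.8729)
edge 4: e_4 = (+2.01, -0.48);  n_4 = (-0.2323, -0.9727)
∠(n_1, n_4) = 164.23°
δ = |180° − 164.23°| = 15.77°
15.77° ≤ 2α = 66.05°  →  valid

δ = 15.77°, valid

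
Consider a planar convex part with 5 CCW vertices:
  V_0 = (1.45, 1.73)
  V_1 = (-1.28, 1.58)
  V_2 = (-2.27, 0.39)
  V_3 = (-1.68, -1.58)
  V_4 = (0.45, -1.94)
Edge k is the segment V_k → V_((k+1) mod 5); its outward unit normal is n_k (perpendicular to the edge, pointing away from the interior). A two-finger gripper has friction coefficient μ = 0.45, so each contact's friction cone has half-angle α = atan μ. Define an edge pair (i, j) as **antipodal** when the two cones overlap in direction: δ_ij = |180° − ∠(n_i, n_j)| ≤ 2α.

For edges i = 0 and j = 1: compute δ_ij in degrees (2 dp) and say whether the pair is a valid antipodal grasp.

δ = 132.90°, invalid

α = atan 0.45 = 24.23°;  2α = 48.46°
edge 0: e_0 = (-2.73, -0.15);  n_0 = (-0.0549, +0.9985)
edge 1: e_1 = (-0.99, -1.19);  n_1 = (-0.7688, +0.6395)
∠(n_0, n_1) = 47.10°
δ = |180° − 47.10°| = 132.90°
132.90° > 2α = 48.46°  →  invalid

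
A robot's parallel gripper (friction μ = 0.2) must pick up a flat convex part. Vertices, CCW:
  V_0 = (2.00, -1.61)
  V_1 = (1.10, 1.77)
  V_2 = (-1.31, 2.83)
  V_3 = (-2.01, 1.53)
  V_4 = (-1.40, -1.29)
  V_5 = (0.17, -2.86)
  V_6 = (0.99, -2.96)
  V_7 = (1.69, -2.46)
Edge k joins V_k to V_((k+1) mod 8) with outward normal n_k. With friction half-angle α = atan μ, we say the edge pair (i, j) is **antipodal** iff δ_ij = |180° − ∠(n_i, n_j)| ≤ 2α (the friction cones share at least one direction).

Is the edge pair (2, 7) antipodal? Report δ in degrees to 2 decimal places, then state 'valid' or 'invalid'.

α = atan 0.2 = 11.31°;  2α = 22.62°
edge 2: e_2 = (-0.70, -1.30);  n_2 = (-0.8805, +0.4741)
edge 7: e_7 = (+0.31, +0.85);  n_7 = (+0.9395, -0.3426)
∠(n_2, n_7) = 171.74°
δ = |180° − 171.74°| = 8.26°
8.26° ≤ 2α = 22.62°  →  valid

δ = 8.26°, valid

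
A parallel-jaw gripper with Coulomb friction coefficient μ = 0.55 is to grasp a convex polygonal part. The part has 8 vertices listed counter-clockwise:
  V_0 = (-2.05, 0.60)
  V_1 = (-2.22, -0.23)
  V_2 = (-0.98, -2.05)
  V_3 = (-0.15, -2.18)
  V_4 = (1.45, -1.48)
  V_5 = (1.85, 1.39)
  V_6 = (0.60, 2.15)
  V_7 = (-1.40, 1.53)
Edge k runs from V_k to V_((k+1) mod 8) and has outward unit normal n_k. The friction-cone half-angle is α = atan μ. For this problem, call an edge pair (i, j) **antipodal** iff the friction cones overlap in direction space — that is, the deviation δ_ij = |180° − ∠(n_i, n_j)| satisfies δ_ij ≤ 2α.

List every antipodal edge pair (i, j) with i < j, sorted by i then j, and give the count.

count = 10; pairs: (0,3), (0,4), (1,4), (1,5), (2,5), (2,6), (3,5), (3,6), (3,7), (4,7)

α = atan 0.55 = 28.81°;  2α = 57.62°
n_0 = (-0.9797, +0.2007)
n_1 = (-0.8264, -0.5631)
n_2 = (-0.1547, -0.9880)
n_3 = (+0.4008, -0.9162)
n_4 = (+0.9904, -0.1380)
n_5 = (+0.5195, +0.8545)
n_6 = (-0.2961, +0.9552)
n_7 = (-0.8196, +0.5729)
  (0,1): δ = 134.16°  ·
  (0,2): δ = 87.33°  ·
  (0,3): δ = 54.80°  ✓
  (0,4): δ = 3.64°  ✓
  (0,5): δ = 70.28°  ·
  (0,6): δ = 118.80°  ·
  (0,7): δ = 156.62°  ·
  (1,2): δ = 133.17°  ·
  (1,3): δ = 100.64°  ·
  (1,4): δ = 42.20°  ✓
  (1,5): δ = 24.43°  ✓
  (1,6): δ = 72.96°  ·
  (1,7): δ = 110.78°  ·
  (2,3): δ = 147.47°  ·
  (2,4): δ = 89.03°  ·
  (2,5): δ = 22.40°  ✓
  (2,6): δ = 26.13°  ✓
  (2,7): δ = 63.95°  ·
  (3,4): δ = 121.56°  ·
  (3,5): δ = 54.93°  ✓
  (3,6): δ = 6.41°  ✓
  (3,7): δ = 31.42°  ✓
  (4,5): δ = 113.37°  ·
  (4,6): δ = 64.84°  ·
  (4,7): δ = 27.02°  ✓
  (5,6): δ = 131.48°  ·
  (5,7): δ = 93.65°  ·
  (6,7): δ = 142.17°  ·
antipodal pairs: 10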